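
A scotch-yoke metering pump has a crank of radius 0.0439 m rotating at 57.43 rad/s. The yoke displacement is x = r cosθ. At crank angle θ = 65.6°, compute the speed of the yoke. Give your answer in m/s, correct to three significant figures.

ω = 57.43 rad/s
x = r cosθ ⇒ ẋ = −rω sinθ.
|v| = rω|sinθ| = 0.0439·57.43·|sin 65.6°| = 2.296 m/s.

2.30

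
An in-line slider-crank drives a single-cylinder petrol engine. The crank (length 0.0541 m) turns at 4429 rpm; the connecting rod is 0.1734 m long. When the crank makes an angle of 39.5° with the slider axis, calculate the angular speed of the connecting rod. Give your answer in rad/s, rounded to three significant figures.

114

ω = 463.8 rad/s (converted from 4429 rpm).
The rod makes angle φ with the slider axis where L sinφ = r sinθ; differentiating, L cosφ·φ̇ = r ω cosθ.
L cosφ = √(L² − r² sin²θ) = 0.16995 m.
|ω_rod| = r ω |cosθ| / √(L² − r² sin²θ) = 0.0541·463.8·0.77162/0.16995 = 113.92 rad/s.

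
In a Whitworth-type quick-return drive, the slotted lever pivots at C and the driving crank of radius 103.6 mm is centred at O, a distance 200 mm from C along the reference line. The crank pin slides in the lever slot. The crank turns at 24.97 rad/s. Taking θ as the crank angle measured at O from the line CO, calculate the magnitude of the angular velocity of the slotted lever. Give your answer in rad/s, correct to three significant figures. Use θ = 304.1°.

7.54

ω = 24.97 rad/s
Crank pin A relative to C: A = (d + r cosθ, r sinθ); lever angle φ = atan2(r sinθ, d + r cosθ).
Differentiating tanφ: φ̇ = rω(d cosθ + r)/(d² + r² + 2dr cosθ).
d² + r² + 2dr cosθ = |CA|² = 0.0739658 m²;  d cosθ + r = +0.21573 m.
|ω_lever| = |0.1036·24.97·+0.21573| / 0.0739658 = 7.5449 rad/s.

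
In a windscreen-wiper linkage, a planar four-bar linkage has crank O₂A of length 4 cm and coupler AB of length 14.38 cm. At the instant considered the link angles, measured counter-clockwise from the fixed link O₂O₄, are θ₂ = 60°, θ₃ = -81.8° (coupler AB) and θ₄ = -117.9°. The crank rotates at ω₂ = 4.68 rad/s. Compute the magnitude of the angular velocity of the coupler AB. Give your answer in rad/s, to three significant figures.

ω₂ = 4.68 rad/s
Differentiating the loop-closure r₂e^{iθ₂}+r₃e^{iθ₃}=r₁+r₄e^{iθ₄} gives r₂ω₂e^{iθ₂}+r₃ω₃e^{iθ₃}=r₄ω₄e^{iθ₄}.
Eliminating the other unknown: ω₃ = r₂ω₂ sin(θ₄−θ₂) / [r₃ sin(θ₃−θ₄)].
Numerator sine = -0.03664; denominator sine = +0.58920.
Result = 0.04·4.68·(-0.03664) / (0.1438·(+0.58920)) = -0.080963 rad/s; magnitude 0.080963 rad/s.

0.0810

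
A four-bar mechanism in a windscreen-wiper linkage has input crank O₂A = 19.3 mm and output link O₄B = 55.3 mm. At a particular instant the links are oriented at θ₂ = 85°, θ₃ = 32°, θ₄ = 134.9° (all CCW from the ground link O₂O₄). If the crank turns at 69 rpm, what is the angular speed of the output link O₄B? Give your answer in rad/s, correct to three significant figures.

2.07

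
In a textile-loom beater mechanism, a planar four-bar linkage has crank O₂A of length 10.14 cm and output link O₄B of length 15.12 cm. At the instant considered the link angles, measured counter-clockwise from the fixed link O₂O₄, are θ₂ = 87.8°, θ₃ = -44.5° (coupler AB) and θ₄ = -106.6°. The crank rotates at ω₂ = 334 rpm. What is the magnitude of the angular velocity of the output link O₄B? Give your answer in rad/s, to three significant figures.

ω₂ = 34.98 rad/s (from 334 rpm).
Differentiating the loop-closure r₂e^{iθ₂}+r₃e^{iθ₃}=r₁+r₄e^{iθ₄} gives r₂ω₂e^{iθ₂}+r₃ω₃e^{iθ₃}=r₄ω₄e^{iθ₄}.
Eliminating the other unknown: ω₄ = r₂ω₂ sin(θ₂−θ₃) / [r₄ sin(θ₄−θ₃)].
Numerator sine = +0.73963; denominator sine = -0.88377.
Result = 0.1014·34.98·(+0.73963) / (0.1512·(-0.88377)) = -19.631 rad/s; magnitude 19.631 rad/s.

19.6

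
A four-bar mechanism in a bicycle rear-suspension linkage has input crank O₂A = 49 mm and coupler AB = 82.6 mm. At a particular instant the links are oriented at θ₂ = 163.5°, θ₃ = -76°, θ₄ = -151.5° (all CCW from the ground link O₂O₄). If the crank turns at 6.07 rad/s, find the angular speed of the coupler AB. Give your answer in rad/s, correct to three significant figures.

ω₂ = 6.07 rad/s
Differentiating the loop-closure r₂e^{iθ₂}+r₃e^{iθ₃}=r₁+r₄e^{iθ₄} gives r₂ω₂e^{iθ₂}+r₃ω₃e^{iθ₃}=r₄ω₄e^{iθ₄}.
Eliminating the other unknown: ω₃ = r₂ω₂ sin(θ₄−θ₂) / [r₃ sin(θ₃−θ₄)].
Numerator sine = +0.70711; denominator sine = +0.96815.
Result = 0.049·6.07·(+0.70711) / (0.0826·(+0.96815)) = +2.63 rad/s; magnitude 2.63 rad/s.

2.63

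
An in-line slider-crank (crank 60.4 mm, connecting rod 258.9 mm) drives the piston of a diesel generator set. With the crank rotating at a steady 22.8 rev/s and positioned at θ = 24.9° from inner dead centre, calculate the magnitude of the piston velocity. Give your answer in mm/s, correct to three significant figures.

4420

ω = 2π·22.8 = 143.3 rad/s
For an in-line slider-crank, x = r cosθ + √(L² − r² sin²θ), so v = −rω sinθ·[1 + r cosθ/√(L² − r² sin²θ)].
With r = 0.0604 m, L = 0.2589 m, θ = 24.9°: √(L² − r² sin²θ) = 0.25765 m.
v = −0.0604·143.3·0.42104·[1 + 0.0604·0.90704/0.25765] = -4.4178 m/s.
|v| = 4.4178 m/s = 4417.8 mm/s.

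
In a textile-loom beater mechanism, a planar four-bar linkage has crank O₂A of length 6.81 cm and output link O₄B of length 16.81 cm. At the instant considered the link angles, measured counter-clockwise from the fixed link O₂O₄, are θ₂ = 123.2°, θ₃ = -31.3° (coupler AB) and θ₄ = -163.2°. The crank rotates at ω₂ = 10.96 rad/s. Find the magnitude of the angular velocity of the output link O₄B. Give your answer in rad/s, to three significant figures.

2.57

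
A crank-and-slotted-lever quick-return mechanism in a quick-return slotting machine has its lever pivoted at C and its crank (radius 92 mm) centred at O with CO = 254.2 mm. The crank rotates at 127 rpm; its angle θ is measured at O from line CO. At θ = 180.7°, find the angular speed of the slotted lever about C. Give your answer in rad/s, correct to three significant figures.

7.54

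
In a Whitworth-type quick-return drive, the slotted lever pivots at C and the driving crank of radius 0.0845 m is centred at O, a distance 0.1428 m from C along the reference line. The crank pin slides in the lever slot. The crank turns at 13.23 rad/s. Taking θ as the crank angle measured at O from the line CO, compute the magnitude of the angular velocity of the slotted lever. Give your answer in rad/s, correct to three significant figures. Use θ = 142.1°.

ω = 13.23 rad/s
Crank pin A relative to C: A = (d + r cosθ, r sinθ); lever angle φ = atan2(r sinθ, d + r cosθ).
Differentiating tanφ: φ̇ = rω(d cosθ + r)/(d² + r² + 2dr cosθ).
d² + r² + 2dr cosθ = |CA|² = 0.00848897 m²;  d cosθ + r = -0.028181 m.
|ω_lever| = |0.0845·13.23·-0.028181| / 0.00848897 = 3.7113 rad/s.

3.71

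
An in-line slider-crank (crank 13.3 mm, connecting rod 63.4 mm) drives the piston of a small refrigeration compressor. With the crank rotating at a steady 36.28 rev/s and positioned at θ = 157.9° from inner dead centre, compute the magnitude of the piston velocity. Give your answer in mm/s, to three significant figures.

ω = 2π·36.3 = 228 rad/s
For an in-line slider-crank, x = r cosθ + √(L² − r² sin²θ), so v = −rω sinθ·[1 + r cosθ/√(L² − r² sin²θ)].
With r = 0.0133 m, L = 0.0634 m, θ = 157.9°: √(L² − r² sin²θ) = 0.063202 m.
v = −0.0133·228·0.37622·[1 + 0.0133·-0.92653/0.063202] = -0.91824 m/s.
|v| = 0.91824 m/s = 918.24 mm/s.

918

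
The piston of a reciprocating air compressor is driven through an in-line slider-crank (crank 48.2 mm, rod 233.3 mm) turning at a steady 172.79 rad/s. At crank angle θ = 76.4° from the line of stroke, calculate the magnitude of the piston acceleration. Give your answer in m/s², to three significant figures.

69.2

ω = 172.8 rad/s
x(θ) = r cosθ + √(L² − r² sin²θ); with ω constant, a = ω²·d²x/dθ².
d²x/dθ² = −r cosθ − r²(cos2θ)/√u − r⁴ sin²2θ/(4u^{3/2}),  u = L² − r² sin²θ = 0.0522341 m².
Substituting r = 0.0482 m, L = 0.2333 m, θ = 76.4°: d²x/dθ² = -0.0023163 m.
a = ω²·d²x/dθ² = (172.8)²·(-0.0023163) = -69.158 m/s²;  |a| = 69.158 m/s².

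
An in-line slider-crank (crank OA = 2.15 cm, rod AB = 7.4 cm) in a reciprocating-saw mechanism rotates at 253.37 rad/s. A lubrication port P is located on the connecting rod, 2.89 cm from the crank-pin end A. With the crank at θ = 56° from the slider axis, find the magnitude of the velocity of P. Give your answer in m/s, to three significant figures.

ω = 253.4 rad/s.  Crank-pin speed |V_A| = rω = 5.4475 m/s, perpendicular to OA.
Rod angle: sinφ = −(r/L) sinθ ⇒ φ = -13.938°; ω_rod = −rω cosθ/√(L²−r²sin²θ) = -42.413 rad/s.
V_P = V_A + ω_rod × AP, with AP = 0.0289 m along the rod.
Components: V_Px = −rω sinθ − a·ω_rod·sinφ = -4.8114 m/s;  V_Py = rω cosθ + a·ω_rod·cosφ = +1.8565 m/s.
|V_P| = √(V_Px² + V_Py²) = 5.1571 m/s.

5.16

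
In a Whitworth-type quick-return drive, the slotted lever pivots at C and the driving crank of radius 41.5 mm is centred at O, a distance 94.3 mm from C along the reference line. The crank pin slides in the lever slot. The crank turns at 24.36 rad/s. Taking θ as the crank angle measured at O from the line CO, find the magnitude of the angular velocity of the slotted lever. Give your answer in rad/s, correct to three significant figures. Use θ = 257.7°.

2.42

ω = 24.36 rad/s
Crank pin A relative to C: A = (d + r cosθ, r sinθ); lever angle φ = atan2(r sinθ, d + r cosθ).
Differentiating tanφ: φ̇ = rω(d cosθ + r)/(d² + r² + 2dr cosθ).
d² + r² + 2dr cosθ = |CA|² = 0.00894737 m²;  d cosθ + r = +0.021411 m.
|ω_lever| = |0.0415·24.36·+0.021411| / 0.00894737 = 2.4192 rad/s.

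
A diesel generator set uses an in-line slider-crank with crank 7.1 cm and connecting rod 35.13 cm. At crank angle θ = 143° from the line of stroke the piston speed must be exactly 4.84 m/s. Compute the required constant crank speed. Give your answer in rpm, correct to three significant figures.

1290

For an in-line slider-crank, |v_piston| = rω|sinθ|·[1 + r cosθ/√(L² − r² sin²θ)].
With r = 0.071 m, L = 0.3513 m, θ = 143°: the bracketed kinematic factor |dx/dθ| = 0.03578 m.
ω = v/|dx/dθ| = 4.84/0.03578 = 135.27 rad/s.
N = 60ω/(2π) = 1291.7 rpm.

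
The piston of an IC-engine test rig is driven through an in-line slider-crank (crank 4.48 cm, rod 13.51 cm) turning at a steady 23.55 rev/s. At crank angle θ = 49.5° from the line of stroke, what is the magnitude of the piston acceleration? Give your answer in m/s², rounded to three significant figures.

594

ω = 2π·23.6 = 148 rad/s
x(θ) = r cosθ + √(L² − r² sin²θ); with ω constant, a = ω²·d²x/dθ².
d²x/dθ² = −r cosθ − r²(cos2θ)/√u − r⁴ sin²2θ/(4u^{3/2}),  u = L² − r² sin²θ = 0.0170915 m².
Substituting r = 0.0448 m, L = 0.1351 m, θ = 49.5°: d²x/dθ² = -0.027133 m.
a = ω²·d²x/dθ² = (148)²·(-0.027133) = -594.08 m/s²;  |a| = 594.08 m/s².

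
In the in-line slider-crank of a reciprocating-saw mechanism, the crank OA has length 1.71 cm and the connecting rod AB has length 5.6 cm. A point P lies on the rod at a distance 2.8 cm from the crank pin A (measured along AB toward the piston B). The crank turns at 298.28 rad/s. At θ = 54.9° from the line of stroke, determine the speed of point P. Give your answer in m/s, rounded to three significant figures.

4.78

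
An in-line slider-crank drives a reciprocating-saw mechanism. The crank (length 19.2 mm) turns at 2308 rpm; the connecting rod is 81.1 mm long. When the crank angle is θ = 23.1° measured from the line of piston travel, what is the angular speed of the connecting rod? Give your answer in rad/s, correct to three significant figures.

ω = 241.7 rad/s (converted from 2308 rpm).
The rod makes angle φ with the slider axis where L sinφ = r sinθ; differentiating, L cosφ·φ̇ = r ω cosθ.
L cosφ = √(L² − r² sin²θ) = 0.080749 m.
|ω_rod| = r ω |cosθ| / √(L² − r² sin²θ) = 0.0192·241.7·0.91982/0.080749 = 52.86 rad/s.

52.9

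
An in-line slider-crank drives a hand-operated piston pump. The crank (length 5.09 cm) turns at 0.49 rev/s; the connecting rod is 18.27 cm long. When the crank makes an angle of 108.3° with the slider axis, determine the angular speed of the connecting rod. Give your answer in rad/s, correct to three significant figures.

0.279

ω = 3.079 rad/s (converted from 0.49 rev/s).
The rod makes angle φ with the slider axis where L sinφ = r sinθ; differentiating, L cosφ·φ̇ = r ω cosθ.
L cosφ = √(L² − r² sin²θ) = 0.17619 m.
|ω_rod| = r ω |cosθ| / √(L² − r² sin²θ) = 0.0509·3.079·0.31399/0.17619 = 0.27927 rad/s.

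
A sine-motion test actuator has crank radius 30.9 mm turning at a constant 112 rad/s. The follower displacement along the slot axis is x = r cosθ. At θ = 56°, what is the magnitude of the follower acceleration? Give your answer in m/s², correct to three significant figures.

217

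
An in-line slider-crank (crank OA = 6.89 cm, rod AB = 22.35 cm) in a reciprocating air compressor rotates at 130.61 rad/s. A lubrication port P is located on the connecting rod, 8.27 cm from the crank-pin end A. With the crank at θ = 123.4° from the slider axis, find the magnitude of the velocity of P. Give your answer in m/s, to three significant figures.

7.69

ω = 130.6 rad/s.  Crank-pin speed |V_A| = rω = 8.999 m/s, perpendicular to OA.
Rod angle: sinφ = −(r/L) sinθ ⇒ φ = -14.914°; ω_rod = −rω cosθ/√(L²−r²sin²θ) = +22.937 rad/s.
V_P = V_A + ω_rod × AP, with AP = 0.0827 m along the rod.
Components: V_Px = −rω sinθ − a·ω_rod·sinφ = -7.0246 m/s;  V_Py = rω cosθ + a·ω_rod·cosφ = -3.1208 m/s.
|V_P| = √(V_Px² + V_Py²) = 7.6866 m/s.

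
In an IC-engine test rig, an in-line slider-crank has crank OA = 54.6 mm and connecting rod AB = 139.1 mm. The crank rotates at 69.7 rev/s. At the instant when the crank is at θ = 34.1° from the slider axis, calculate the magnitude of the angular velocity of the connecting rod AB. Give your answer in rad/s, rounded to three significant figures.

ω = 437.9 rad/s (converted from 69.7 rev/s).
The rod makes angle φ with the slider axis where L sinφ = r sinθ; differentiating, L cosφ·φ̇ = r ω cosθ.
L cosφ = √(L² − r² sin²θ) = 0.13569 m.
|ω_rod| = r ω |cosθ| / √(L² − r² sin²θ) = 0.0546·437.9·0.82806/0.13569 = 145.92 rad/s.

146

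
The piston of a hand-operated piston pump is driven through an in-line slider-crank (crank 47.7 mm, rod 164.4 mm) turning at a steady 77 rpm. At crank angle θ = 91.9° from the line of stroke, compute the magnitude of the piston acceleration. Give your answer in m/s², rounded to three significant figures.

1.04

ω = 2π·77/60 = 8.063 rad/s
x(θ) = r cosθ + √(L² − r² sin²θ); with ω constant, a = ω²·d²x/dθ².
d²x/dθ² = −r cosθ − r²(cos2θ)/√u − r⁴ sin²2θ/(4u^{3/2}),  u = L² − r² sin²θ = 0.0247546 m².
Substituting r = 0.0477 m, L = 0.1644 m, θ = 91.9°: d²x/dθ² = +0.01601 m.
a = ω²·d²x/dθ² = (8.063)²·(+0.01601) = +1.0409 m/s²;  |a| = 1.0409 m/s².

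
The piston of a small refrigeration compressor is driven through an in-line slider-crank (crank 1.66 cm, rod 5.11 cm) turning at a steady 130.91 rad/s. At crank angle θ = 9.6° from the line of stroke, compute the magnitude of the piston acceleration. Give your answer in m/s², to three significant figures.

368

ω = 130.9 rad/s
x(θ) = r cosθ + √(L² − r² sin²θ); with ω constant, a = ω²·d²x/dθ².
d²x/dθ² = −r cosθ − r²(cos2θ)/√u − r⁴ sin²2θ/(4u^{3/2}),  u = L² − r² sin²θ = 0.00260355 m².
Substituting r = 0.0166 m, L = 0.0511 m, θ = 9.6°: d²x/dθ² = -0.021483 m.
a = ω²·d²x/dθ² = (130.9)²·(-0.021483) = -368.16 m/s²;  |a| = 368.16 m/s².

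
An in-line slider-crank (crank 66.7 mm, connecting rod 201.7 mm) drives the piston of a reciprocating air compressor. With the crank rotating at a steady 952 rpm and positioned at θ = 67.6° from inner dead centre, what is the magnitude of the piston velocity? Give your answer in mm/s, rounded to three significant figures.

6960

ω = 2π·952/60 = 99.69 rad/s
For an in-line slider-crank, x = r cosθ + √(L² − r² sin²θ), so v = −rω sinθ·[1 + r cosθ/√(L² − r² sin²θ)].
With r = 0.0667 m, L = 0.2017 m, θ = 67.6°: √(L² − r² sin²θ) = 0.19204 m.
v = −0.0667·99.69·0.92455·[1 + 0.0667·0.38107/0.19204] = -6.9615 m/s.
|v| = 6.9615 m/s = 6961.5 mm/s.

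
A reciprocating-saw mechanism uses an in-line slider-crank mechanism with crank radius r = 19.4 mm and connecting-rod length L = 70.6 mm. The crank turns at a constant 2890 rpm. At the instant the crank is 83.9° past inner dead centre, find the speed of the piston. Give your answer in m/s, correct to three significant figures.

6.02

ω = 2π·2890/60 = 302.6 rad/s
For an in-line slider-crank, x = r cosθ + √(L² − r² sin²θ), so v = −rω sinθ·[1 + r cosθ/√(L² − r² sin²θ)].
With r = 0.0194 m, L = 0.0706 m, θ = 83.9°: √(L² − r² sin²θ) = 0.067914 m.
v = −0.0194·302.6·0.99434·[1 + 0.0194·0.10626/0.067914] = -6.0152 m/s.
|v| = 6.0152 m/s.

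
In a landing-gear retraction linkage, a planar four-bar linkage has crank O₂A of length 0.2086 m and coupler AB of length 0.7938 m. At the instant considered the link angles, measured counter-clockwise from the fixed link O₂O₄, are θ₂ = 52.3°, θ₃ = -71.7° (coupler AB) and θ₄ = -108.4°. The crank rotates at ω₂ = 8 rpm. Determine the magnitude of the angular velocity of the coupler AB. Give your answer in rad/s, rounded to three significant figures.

0.122

ω₂ = 0.8378 rad/s (from 8 rpm).
Differentiating the loop-closure r₂e^{iθ₂}+r₃e^{iθ₃}=r₁+r₄e^{iθ₄} gives r₂ω₂e^{iθ₂}+r₃ω₃e^{iθ₃}=r₄ω₄e^{iθ₄}.
Eliminating the other unknown: ω₃ = r₂ω₂ sin(θ₄−θ₂) / [r₃ sin(θ₃−θ₄)].
Numerator sine = -0.33051; denominator sine = +0.59763.
Result = 0.2086·0.8378·(-0.33051) / (0.7938·(+0.59763)) = -0.12175 rad/s; magnitude 0.12175 rad/s.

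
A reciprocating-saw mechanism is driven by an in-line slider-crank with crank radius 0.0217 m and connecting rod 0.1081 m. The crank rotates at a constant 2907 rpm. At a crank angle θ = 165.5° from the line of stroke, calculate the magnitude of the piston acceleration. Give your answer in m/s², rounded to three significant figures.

1590

ω = 2π·2907/60 = 304.4 rad/s
x(θ) = r cosθ + √(L² − r² sin²θ); with ω constant, a = ω²·d²x/dθ².
d²x/dθ² = −r cosθ − r²(cos2θ)/√u − r⁴ sin²2θ/(4u^{3/2}),  u = L² − r² sin²θ = 0.0116561 m².
Substituting r = 0.0217 m, L = 0.1081 m, θ = 165.5°: d²x/dθ² = +0.017184 m.
a = ω²·d²x/dθ² = (304.4)²·(+0.017184) = +1592.4 m/s²;  |a| = 1592.4 m/s².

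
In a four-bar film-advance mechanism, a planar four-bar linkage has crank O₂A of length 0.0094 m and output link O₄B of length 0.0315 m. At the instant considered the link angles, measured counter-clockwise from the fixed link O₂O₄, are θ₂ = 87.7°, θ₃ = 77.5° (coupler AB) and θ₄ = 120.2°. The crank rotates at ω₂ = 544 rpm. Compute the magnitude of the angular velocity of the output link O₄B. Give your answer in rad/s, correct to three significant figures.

ω₂ = 56.97 rad/s (from 544 rpm).
Differentiating the loop-closure r₂e^{iθ₂}+r₃e^{iθ₃}=r₁+r₄e^{iθ₄} gives r₂ω₂e^{iθ₂}+r₃ω₃e^{iθ₃}=r₄ω₄e^{iθ₄}.
Eliminating the other unknown: ω₄ = r₂ω₂ sin(θ₂−θ₃) / [r₄ sin(θ₄−θ₃)].
Numerator sine = +0.17708; denominator sine = +0.67816.
Result = 0.0094·56.97·(+0.17708) / (0.0315·(+0.67816)) = +4.4391 rad/s; magnitude 4.4391 rad/s.

4.44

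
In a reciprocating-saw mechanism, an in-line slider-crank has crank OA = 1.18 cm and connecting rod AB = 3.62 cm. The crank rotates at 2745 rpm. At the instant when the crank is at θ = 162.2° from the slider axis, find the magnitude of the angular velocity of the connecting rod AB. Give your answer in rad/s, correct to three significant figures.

89.7

ω = 287.5 rad/s (converted from 2745 rpm).
The rod makes angle φ with the slider axis where L sinφ = r sinθ; differentiating, L cosφ·φ̇ = r ω cosθ.
L cosφ = √(L² − r² sin²θ) = 0.03602 m.
|ω_rod| = r ω |cosθ| / √(L² − r² sin²θ) = 0.0118·287.5·0.95213/0.03602 = 89.662 rad/s.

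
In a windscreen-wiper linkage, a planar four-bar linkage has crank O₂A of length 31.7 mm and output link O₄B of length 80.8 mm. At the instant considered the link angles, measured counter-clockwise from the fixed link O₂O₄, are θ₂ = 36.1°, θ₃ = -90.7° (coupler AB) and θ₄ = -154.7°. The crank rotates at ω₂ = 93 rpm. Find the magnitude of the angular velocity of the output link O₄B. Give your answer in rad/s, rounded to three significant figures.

3.40

ω₂ = 9.739 rad/s (from 93 rpm).
Differentiating the loop-closure r₂e^{iθ₂}+r₃e^{iθ₃}=r₁+r₄e^{iθ₄} gives r₂ω₂e^{iθ₂}+r₃ω₃e^{iθ₃}=r₄ω₄e^{iθ₄}.
Eliminating the other unknown: ω₄ = r₂ω₂ sin(θ₂−θ₃) / [r₄ sin(θ₄−θ₃)].
Numerator sine = +0.80073; denominator sine = -0.89879.
Result = 0.0317·9.739·(+0.80073) / (0.0808·(-0.89879)) = -3.404 rad/s; magnitude 3.404 rad/s.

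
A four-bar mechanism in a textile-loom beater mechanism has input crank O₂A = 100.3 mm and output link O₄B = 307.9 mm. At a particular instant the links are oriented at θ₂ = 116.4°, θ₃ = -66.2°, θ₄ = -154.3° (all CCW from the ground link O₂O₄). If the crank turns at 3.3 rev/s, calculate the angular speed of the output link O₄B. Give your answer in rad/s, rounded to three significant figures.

0.307

ω₂ = 20.73 rad/s (from 3.3 rev/s).
Differentiating the loop-closure r₂e^{iθ₂}+r₃e^{iθ₃}=r₁+r₄e^{iθ₄} gives r₂ω₂e^{iθ₂}+r₃ω₃e^{iθ₃}=r₄ω₄e^{iθ₄}.
Eliminating the other unknown: ω₄ = r₂ω₂ sin(θ₂−θ₃) / [r₄ sin(θ₄−θ₃)].
Numerator sine = -0.04536; denominator sine = -0.99945.
Result = 0.1003·20.73·(-0.04536) / (0.3079·(-0.99945)) = +0.30657 rad/s; magnitude 0.30657 rad/s.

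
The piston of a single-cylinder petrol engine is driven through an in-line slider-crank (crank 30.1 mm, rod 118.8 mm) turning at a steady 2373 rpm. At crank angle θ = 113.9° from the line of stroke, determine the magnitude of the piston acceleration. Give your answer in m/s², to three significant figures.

1070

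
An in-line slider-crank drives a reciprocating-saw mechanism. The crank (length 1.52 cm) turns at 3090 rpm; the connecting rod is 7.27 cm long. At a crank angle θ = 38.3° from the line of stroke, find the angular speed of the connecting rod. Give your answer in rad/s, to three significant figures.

53.5

ω = 323.6 rad/s (converted from 3090 rpm).
The rod makes angle φ with the slider axis where L sinφ = r sinθ; differentiating, L cosφ·φ̇ = r ω cosθ.
L cosφ = √(L² − r² sin²θ) = 0.072087 m.
|ω_rod| = r ω |cosθ| / √(L² − r² sin²θ) = 0.0152·323.6·0.78478/0.072087 = 53.545 rad/s.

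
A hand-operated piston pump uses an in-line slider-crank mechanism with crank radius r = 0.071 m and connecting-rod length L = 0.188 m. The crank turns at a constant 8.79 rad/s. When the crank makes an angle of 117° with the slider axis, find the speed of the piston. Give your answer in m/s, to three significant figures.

ω = 8.79 rad/s
For an in-line slider-crank, x = r cosθ + √(L² − r² sin²θ), so v = −rω sinθ·[1 + r cosθ/√(L² − r² sin²θ)].
With r = 0.071 m, L = 0.188 m, θ = 117°: √(L² − r² sin²θ) = 0.17704 m.
v = −0.071·8.79·0.89101·[1 + 0.071·-0.45399/0.17704] = -0.45482 m/s.
|v| = 0.45482 m/s.

0.455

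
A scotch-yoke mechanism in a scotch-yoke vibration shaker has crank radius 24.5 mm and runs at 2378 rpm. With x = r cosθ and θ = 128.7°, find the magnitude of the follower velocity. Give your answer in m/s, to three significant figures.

4.76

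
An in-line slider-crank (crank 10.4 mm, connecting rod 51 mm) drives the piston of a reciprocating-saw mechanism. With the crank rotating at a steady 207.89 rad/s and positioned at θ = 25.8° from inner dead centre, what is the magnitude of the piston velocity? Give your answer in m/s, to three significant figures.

ω = 207.9 rad/s
For an in-line slider-crank, x = r cosθ + √(L² − r² sin²θ), so v = −rω sinθ·[1 + r cosθ/√(L² − r² sin²θ)].
With r = 0.0104 m, L = 0.051 m, θ = 25.8°: √(L² − r² sin²θ) = 0.050799 m.
v = −0.0104·207.9·0.43523·[1 + 0.0104·0.90032/0.050799] = -1.1144 m/s.
|v| = 1.1144 m/s.

1.11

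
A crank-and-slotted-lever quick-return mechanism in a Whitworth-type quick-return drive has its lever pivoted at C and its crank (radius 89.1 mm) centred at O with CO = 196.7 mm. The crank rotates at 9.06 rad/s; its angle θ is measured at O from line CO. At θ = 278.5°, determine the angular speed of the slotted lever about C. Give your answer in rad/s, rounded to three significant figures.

1.84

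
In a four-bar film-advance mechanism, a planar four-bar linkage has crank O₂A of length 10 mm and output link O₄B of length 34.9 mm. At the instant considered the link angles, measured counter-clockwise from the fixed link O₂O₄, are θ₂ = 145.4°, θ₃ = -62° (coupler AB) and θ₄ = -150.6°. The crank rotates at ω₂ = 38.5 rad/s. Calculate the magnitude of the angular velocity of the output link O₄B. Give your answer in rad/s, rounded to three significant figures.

ω₂ = 38.5 rad/s
Differentiating the loop-closure r₂e^{iθ₂}+r₃e^{iθ₃}=r₁+r₄e^{iθ₄} gives r₂ω₂e^{iθ₂}+r₃ω₃e^{iθ₃}=r₄ω₄e^{iθ₄}.
Eliminating the other unknown: ω₄ = r₂ω₂ sin(θ₂−θ₃) / [r₄ sin(θ₄−θ₃)].
Numerator sine = -0.46020; denominator sine = -0.99970.
Result = 0.01·38.5·(-0.46020) / (0.0349·(-0.99970)) = +5.0782 rad/s; magnitude 5.0782 rad/s.

5.08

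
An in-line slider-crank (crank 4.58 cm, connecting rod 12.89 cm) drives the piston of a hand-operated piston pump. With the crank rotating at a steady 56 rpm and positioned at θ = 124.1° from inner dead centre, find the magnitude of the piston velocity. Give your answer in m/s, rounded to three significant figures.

ω = 2π·56/60 = 5.864 rad/s
For an in-line slider-crank, x = r cosθ + √(L² − r² sin²θ), so v = −rω sinθ·[1 + r cosθ/√(L² − r² sin²θ)].
With r = 0.0458 m, L = 0.1289 m, θ = 124.1°: √(L² − r² sin²θ) = 0.12319 m.
v = −0.0458·5.864·0.82806·[1 + 0.0458·-0.56064/0.12319] = -0.17605 m/s.
|v| = 0.17605 m/s.

0.176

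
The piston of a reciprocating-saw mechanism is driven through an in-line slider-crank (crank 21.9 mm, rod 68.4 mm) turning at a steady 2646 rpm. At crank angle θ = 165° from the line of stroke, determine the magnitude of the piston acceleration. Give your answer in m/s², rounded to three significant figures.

ω = 2π·2646/60 = 277.1 rad/s
x(θ) = r cosθ + √(L² − r² sin²θ); with ω constant, a = ω²·d²x/dθ².
d²x/dθ² = −r cosθ − r²(cos2θ)/√u − r⁴ sin²2θ/(4u^{3/2}),  u = L² − r² sin²θ = 0.00464643 m².
Substituting r = 0.0219 m, L = 0.0684 m, θ = 165°: d²x/dθ² = +0.015015 m.
a = ω²·d²x/dθ² = (277.1)²·(+0.015015) = +1152.8 m/s²;  |a| = 1152.8 m/s².

1150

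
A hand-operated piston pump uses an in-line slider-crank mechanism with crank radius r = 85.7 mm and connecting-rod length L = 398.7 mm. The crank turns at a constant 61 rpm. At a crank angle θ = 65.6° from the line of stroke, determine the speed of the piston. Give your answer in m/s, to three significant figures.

0.544

ω = 2π·61/60 = 6.388 rad/s
For an in-line slider-crank, x = r cosθ + √(L² − r² sin²θ), so v = −rω sinθ·[1 + r cosθ/√(L² − r² sin²θ)].
With r = 0.0857 m, L = 0.3987 m, θ = 65.6°: √(L² − r² sin²θ) = 0.39099 m.
v = −0.0857·6.388·0.91068·[1 + 0.0857·0.41310/0.39099] = -0.54369 m/s.
|v| = 0.54369 m/s.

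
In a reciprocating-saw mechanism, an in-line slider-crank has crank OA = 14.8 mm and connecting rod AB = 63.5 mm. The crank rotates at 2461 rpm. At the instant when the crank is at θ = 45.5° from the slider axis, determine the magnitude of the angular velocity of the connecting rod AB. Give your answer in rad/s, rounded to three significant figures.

ω = 257.7 rad/s (converted from 2461 rpm).
The rod makes angle φ with the slider axis where L sinφ = r sinθ; differentiating, L cosφ·φ̇ = r ω cosθ.
L cosφ = √(L² − r² sin²θ) = 0.062616 m.
|ω_rod| = r ω |cosθ| / √(L² − r² sin²θ) = 0.0148·257.7·0.70091/0.062616 = 42.695 rad/s.

42.7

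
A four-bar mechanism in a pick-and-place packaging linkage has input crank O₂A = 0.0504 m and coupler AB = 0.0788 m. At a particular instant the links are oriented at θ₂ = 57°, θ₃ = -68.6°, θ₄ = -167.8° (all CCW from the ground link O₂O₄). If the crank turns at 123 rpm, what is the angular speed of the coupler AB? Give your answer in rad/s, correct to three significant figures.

ω₂ = 12.88 rad/s (from 123 rpm).
Differentiating the loop-closure r₂e^{iθ₂}+r₃e^{iθ₃}=r₁+r₄e^{iθ₄} gives r₂ω₂e^{iθ₂}+r₃ω₃e^{iθ₃}=r₄ω₄e^{iθ₄}.
Eliminating the other unknown: ω₃ = r₂ω₂ sin(θ₄−θ₂) / [r₃ sin(θ₃−θ₄)].
Numerator sine = +0.70463; denominator sine = +0.98714.
Result = 0.0504·12.88·(+0.70463) / (0.0788·(+0.98714)) = +5.8806 rad/s; magnitude 5.8806 rad/s.

5.88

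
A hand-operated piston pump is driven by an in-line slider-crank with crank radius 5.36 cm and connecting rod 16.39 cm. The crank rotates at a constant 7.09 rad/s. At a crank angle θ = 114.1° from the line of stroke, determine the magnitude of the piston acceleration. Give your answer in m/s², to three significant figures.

ω = 7.09 rad/s
x(θ) = r cosθ + √(L² − r² sin²θ); with ω constant, a = ω²·d²x/dθ².
d²x/dθ² = −r cosθ − r²(cos2θ)/√u − r⁴ sin²2θ/(4u^{3/2}),  u = L² − r² sin²θ = 0.0244693 m².
Substituting r = 0.0536 m, L = 0.1639 m, θ = 114.1°: d²x/dθ² = +0.033829 m.
a = ω²·d²x/dθ² = (7.09)²·(+0.033829) = +1.7005 m/s²;  |a| = 1.7005 m/s².

1.70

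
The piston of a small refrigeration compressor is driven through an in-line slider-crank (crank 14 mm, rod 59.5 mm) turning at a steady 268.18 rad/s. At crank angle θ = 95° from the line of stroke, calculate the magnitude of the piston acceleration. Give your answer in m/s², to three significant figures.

328

ω = 268.2 rad/s
x(θ) = r cosθ + √(L² − r² sin²θ); with ω constant, a = ω²·d²x/dθ².
d²x/dθ² = −r cosθ − r²(cos2θ)/√u − r⁴ sin²2θ/(4u^{3/2}),  u = L² − r² sin²θ = 0.00334574 m².
Substituting r = 0.014 m, L = 0.0595 m, θ = 95°: d²x/dθ² = +0.0045557 m.
a = ω²·d²x/dθ² = (268.2)²·(+0.0045557) = +327.65 m/s²;  |a| = 327.65 m/s².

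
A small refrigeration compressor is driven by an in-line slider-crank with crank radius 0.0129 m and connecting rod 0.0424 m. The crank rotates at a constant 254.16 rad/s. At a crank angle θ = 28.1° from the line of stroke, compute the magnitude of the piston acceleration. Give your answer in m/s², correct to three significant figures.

882

ω = 254.2 rad/s
x(θ) = r cosθ + √(L² − r² sin²θ); with ω constant, a = ω²·d²x/dθ².
d²x/dθ² = −r cosθ − r²(cos2θ)/√u − r⁴ sin²2θ/(4u^{3/2}),  u = L² − r² sin²θ = 0.00176084 m².
Substituting r = 0.0129 m, L = 0.0424 m, θ = 28.1°: d²x/dθ² = -0.01365 m.
a = ω²·d²x/dθ² = (254.2)²·(-0.01365) = -881.77 m/s²;  |a| = 881.77 m/s².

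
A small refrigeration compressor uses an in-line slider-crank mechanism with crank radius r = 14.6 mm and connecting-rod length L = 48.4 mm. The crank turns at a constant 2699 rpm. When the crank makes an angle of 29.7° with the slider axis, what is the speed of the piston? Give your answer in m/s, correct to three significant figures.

2.59

ω = 2π·2699/60 = 282.6 rad/s
For an in-line slider-crank, x = r cosθ + √(L² − r² sin²θ), so v = −rω sinθ·[1 + r cosθ/√(L² − r² sin²θ)].
With r = 0.0146 m, L = 0.0484 m, θ = 29.7°: √(L² − r² sin²θ) = 0.047856 m.
v = −0.0146·282.6·0.49546·[1 + 0.0146·0.86863/0.047856] = -2.5863 m/s.
|v| = 2.5863 m/s.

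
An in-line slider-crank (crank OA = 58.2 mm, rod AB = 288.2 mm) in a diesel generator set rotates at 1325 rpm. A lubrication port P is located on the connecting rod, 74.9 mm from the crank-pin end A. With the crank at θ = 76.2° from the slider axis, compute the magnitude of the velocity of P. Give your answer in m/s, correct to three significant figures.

8.07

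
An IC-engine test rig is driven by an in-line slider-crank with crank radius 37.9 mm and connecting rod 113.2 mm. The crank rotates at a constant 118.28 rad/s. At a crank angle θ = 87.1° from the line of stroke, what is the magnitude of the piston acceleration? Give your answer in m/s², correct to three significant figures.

ω = 118.3 rad/s
x(θ) = r cosθ + √(L² − r² sin²θ); with ω constant, a = ω²·d²x/dθ².
d²x/dθ² = −r cosθ − r²(cos2θ)/√u − r⁴ sin²2θ/(4u^{3/2}),  u = L² − r² sin²θ = 0.0113815 m².
Substituting r = 0.0379 m, L = 0.1132 m, θ = 87.1°: d²x/dθ² = +0.011473 m.
a = ω²·d²x/dθ² = (118.3)²·(+0.011473) = +160.51 m/s²;  |a| = 160.51 m/s².

161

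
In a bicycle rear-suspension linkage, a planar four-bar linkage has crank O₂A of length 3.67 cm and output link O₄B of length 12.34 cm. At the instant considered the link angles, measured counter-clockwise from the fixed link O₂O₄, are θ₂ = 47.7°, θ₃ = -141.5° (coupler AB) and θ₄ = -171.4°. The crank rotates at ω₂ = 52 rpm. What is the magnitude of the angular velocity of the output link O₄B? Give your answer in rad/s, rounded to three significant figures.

0.519

ω₂ = 5.445 rad/s (from 52 rpm).
Differentiating the loop-closure r₂e^{iθ₂}+r₃e^{iθ₃}=r₁+r₄e^{iθ₄} gives r₂ω₂e^{iθ₂}+r₃ω₃e^{iθ₃}=r₄ω₄e^{iθ₄}.
Eliminating the other unknown: ω₄ = r₂ω₂ sin(θ₂−θ₃) / [r₄ sin(θ₄−θ₃)].
Numerator sine = -0.15988; denominator sine = -0.49849.
Result = 0.0367·5.445·(-0.15988) / (0.1234·(-0.49849)) = +0.51943 rad/s; magnitude 0.51943 rad/s.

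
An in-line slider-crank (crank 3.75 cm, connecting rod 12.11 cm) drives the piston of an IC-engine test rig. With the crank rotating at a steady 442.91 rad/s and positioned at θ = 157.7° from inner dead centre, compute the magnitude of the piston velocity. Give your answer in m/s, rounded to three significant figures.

4.48

ω = 442.9 rad/s
For an in-line slider-crank, x = r cosθ + √(L² − r² sin²θ), so v = −rω sinθ·[1 + r cosθ/√(L² − r² sin²θ)].
With r = 0.0375 m, L = 0.1211 m, θ = 157.7°: √(L² − r² sin²θ) = 0.12026 m.
v = −0.0375·442.9·0.37946·[1 + 0.0375·-0.92521/0.12026] = -4.4842 m/s.
|v| = 4.4842 m/s.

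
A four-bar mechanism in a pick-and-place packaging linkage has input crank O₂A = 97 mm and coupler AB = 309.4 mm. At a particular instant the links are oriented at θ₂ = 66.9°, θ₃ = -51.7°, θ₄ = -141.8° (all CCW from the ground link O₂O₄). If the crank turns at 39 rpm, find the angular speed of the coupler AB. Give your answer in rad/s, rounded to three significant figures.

0.615

ω₂ = 4.084 rad/s (from 39 rpm).
Differentiating the loop-closure r₂e^{iθ₂}+r₃e^{iθ₃}=r₁+r₄e^{iθ₄} gives r₂ω₂e^{iθ₂}+r₃ω₃e^{iθ₃}=r₄ω₄e^{iθ₄}.
Eliminating the other unknown: ω₃ = r₂ω₂ sin(θ₄−θ₂) / [r₃ sin(θ₃−θ₄)].
Numerator sine = +0.48022; denominator sine = +1.00000.
Result = 0.097·4.084·(+0.48022) / (0.3094·(+1.00000)) = +0.61488 rad/s; magnitude 0.61488 rad/s.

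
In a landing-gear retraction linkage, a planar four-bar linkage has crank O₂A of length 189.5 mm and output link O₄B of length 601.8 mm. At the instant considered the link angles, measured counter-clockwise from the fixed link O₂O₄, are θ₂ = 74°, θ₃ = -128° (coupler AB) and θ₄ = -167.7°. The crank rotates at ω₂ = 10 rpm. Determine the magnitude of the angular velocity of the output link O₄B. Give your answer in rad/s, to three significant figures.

ω₂ = 1.047 rad/s (from 10 rpm).
Differentiating the loop-closure r₂e^{iθ₂}+r₃e^{iθ₃}=r₁+r₄e^{iθ₄} gives r₂ω₂e^{iθ₂}+r₃ω₃e^{iθ₃}=r₄ω₄e^{iθ₄}.
Eliminating the other unknown: ω₄ = r₂ω₂ sin(θ₂−θ₃) / [r₄ sin(θ₄−θ₃)].
Numerator sine = -0.37461; denominator sine = -0.63877.
Result = 0.1895·1.047·(-0.37461) / (0.6018·(-0.63877)) = +0.19338 rad/s; magnitude 0.19338 rad/s.

0.193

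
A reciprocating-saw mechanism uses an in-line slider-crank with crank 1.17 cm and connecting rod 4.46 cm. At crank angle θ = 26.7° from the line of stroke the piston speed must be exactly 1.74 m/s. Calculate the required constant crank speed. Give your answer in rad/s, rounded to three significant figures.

268

For an in-line slider-crank, |v_piston| = rω|sinθ|·[1 + r cosθ/√(L² − r² sin²θ)].
With r = 0.0117 m, L = 0.0446 m, θ = 26.7°: the bracketed kinematic factor |dx/dθ| = 0.0064977 m.
ω = v/|dx/dθ| = 1.74/0.0064977 = 267.79 rad/s.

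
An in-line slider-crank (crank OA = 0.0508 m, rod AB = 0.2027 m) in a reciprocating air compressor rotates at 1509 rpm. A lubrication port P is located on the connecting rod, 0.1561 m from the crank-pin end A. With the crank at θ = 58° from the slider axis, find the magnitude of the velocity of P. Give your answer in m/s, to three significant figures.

7.58

ω = 158 rad/s.  Crank-pin speed |V_A| = rω = 8.0275 m/s, perpendicular to OA.
Rod angle: sinφ = −(r/L) sinθ ⇒ φ = -12.271°; ω_rod = −rω cosθ/√(L²−r²sin²θ) = -21.477 rad/s.
V_P = V_A + ω_rod × AP, with AP = 0.1561 m along the rod.
Components: V_Px = −rω sinθ − a·ω_rod·sinφ = -7.5203 m/s;  V_Py = rω cosθ + a·ω_rod·cosφ = +0.97797 m/s.
|V_P| = √(V_Px² + V_Py²) = 7.5836 m/s.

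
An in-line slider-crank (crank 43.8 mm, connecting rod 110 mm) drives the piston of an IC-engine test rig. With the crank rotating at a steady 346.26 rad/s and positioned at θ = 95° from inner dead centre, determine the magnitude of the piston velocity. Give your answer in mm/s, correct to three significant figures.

14500

ω = 346.3 rad/s
For an in-line slider-crank, x = r cosθ + √(L² − r² sin²θ), so v = −rω sinθ·[1 + r cosθ/√(L² − r² sin²θ)].
With r = 0.0438 m, L = 0.11 m, θ = 95°: √(L² − r² sin²θ) = 0.10098 m.
v = −0.0438·346.3·0.99619·[1 + 0.0438·-0.08716/0.10098] = -14.537 m/s.
|v| = 14.537 m/s = 14537 mm/s.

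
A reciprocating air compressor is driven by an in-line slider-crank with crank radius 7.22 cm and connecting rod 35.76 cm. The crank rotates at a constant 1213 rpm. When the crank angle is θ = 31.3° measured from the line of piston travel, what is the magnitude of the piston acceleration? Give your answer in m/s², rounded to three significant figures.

1110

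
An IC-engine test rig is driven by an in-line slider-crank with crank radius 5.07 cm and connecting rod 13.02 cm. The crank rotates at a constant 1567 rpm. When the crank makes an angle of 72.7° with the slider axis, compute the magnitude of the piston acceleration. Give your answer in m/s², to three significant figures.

57.3

ω = 2π·1567/60 = 164.1 rad/s
x(θ) = r cosθ + √(L² − r² sin²θ); with ω constant, a = ω²·d²x/dθ².
d²x/dθ² = −r cosθ − r²(cos2θ)/√u − r⁴ sin²2θ/(4u^{3/2}),  u = L² − r² sin²θ = 0.0146089 m².
Substituting r = 0.0507 m, L = 0.1302 m, θ = 72.7°: d²x/dθ² = +0.0021271 m.
a = ω²·d²x/dθ² = (164.1)²·(+0.0021271) = +57.279 m/s²;  |a| = 57.279 m/s².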